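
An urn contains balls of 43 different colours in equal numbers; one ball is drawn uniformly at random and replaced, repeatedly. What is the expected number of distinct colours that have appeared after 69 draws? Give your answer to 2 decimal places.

For each colour, P(seen in 69 draws) = 1 - (42/43)^69 = 0.803.
By linearity of expectation, E[distinct seen] = 43·(1 - (42/43)^69) = 34.521.

34.52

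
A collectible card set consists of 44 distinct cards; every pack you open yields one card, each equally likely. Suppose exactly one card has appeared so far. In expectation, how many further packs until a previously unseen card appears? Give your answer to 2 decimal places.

1.02

Each pack yields a new card with probability (44-1)/44 = 43/44, so the wait is geometric with mean 44/43.
E = 44/43 = 1.023.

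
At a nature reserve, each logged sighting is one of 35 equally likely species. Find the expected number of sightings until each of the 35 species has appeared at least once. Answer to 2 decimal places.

The wait to go from k to k+1 distinct species is geometric with mean 35/(35-k).
E[T] = 35/35 + 35/34 + 35/33 + ... + 35/2 + 35/1 = 35·H_{35}.
H_{35} = 4.147, so E[T] = 145.137.

145.14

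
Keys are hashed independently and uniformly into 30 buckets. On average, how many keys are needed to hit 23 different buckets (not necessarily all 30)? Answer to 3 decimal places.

With k distinct buckets already seen, the next new one arrives after an expected 30/(30-k) keys.
Sum over k = 0,...,22: E = 30/30 + 30/29 + 30/28 + ... + 30/9 + 30/8 = 42.0639.

42.064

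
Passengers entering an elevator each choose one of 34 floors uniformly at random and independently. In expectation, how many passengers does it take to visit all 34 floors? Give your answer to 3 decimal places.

140.019

The wait to go from k to k+1 distinct floors is geometric with mean 34/(34-k).
E[T] = 34/34 + 34/33 + 34/32 + ... + 34/2 + 34/1 = 34·H_{34}.
H_{34} = 4.1182, so E[T] = 140.0191.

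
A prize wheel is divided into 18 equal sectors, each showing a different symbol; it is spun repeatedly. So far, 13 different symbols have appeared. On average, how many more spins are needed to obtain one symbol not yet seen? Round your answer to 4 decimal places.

3.6000

Each spin yields a new symbol with probability (18-13)/18 = 5/18, so the wait is geometric with mean 18/5.
E = 18/5 = 3.60000.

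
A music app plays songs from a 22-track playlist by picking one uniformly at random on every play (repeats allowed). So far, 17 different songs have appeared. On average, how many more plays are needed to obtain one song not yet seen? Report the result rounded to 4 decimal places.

4.4000

The number of plays until the next new song is geometric with success probability 5/22, so its mean is 22/5.
E = 22/5 = 4.40000.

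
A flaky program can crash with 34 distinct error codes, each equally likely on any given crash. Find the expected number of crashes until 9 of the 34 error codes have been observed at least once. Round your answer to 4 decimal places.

Going from k to k+1 distinct takes a geometric number of crashes with mean 34/(34-k).
Sum over k = 0,...,8: E = 34/34 + 34/33 + 34/32 + ... + 34/27 + 34/26 = 10.27656.

10.2766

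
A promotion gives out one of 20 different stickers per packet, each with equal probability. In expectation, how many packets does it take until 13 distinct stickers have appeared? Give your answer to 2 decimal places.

With k distinct stickers already seen, the next new one arrives after an expected 20/(20-k) packets.
Sum over k = 0,...,12: E = 20/20 + 20/19 + 20/18 + ... + 20/9 + 20/8 = 20.098.

20.10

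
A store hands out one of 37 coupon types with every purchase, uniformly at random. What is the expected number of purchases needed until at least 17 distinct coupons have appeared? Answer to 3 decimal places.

Going from k to k+1 distinct takes a geometric number of purchases with mean 37/(37-k).
Sum over k = 0,...,16: E = 37/37 + 37/36 + 37/35 + ... + 37/22 + 37/21 = 22.3423.

22.342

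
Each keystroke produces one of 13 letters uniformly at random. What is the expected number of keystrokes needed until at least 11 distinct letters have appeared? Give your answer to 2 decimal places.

21.84

With k distinct letters already seen, the next new one arrives after an expected 13/(13-k) keystrokes.
Sum over k = 0,...,10: E = 13/13 + 13/12 + 13/11 + ... + 13/4 + 13/3 = 21.842.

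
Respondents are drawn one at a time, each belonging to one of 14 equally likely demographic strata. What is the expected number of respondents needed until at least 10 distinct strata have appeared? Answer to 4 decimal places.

With k distinct strata already seen, the next new one arrives after an expected 14/(14-k) respondents.
Sum over k = 0,...,9: E = 14/14 + 14/13 + 14/12 + ... + 14/6 + 14/5 = 16.35521.

16.3552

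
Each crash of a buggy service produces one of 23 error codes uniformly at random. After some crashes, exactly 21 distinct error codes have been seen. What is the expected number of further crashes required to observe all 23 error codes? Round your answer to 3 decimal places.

34.500

The wait to go from k to k+1 distinct error codes is geometric with mean 23/(23-k).
Sum over k = 21,...,22: E = 23/2 + 23/1 = 34.5000.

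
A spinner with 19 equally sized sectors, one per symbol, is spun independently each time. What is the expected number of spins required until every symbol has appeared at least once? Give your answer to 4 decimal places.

67.4071

Split into phases: going from k distinct to k+1 distinct takes on average 19/(19-k) spins.
E[T] = 19/19 + 19/18 + 19/17 + ... + 19/2 + 19/1 = 19·H_{19}.
H_{19} = 3.54774, so E[T] = 67.40705.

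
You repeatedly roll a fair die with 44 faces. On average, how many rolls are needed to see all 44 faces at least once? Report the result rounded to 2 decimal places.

192.40

Split into phases: going from k distinct to k+1 distinct takes on average 44/(44-k) rolls.
E[T] = 44/44 + 44/43 + 44/42 + ... + 44/2 + 44/1 = 44·H_{44}.
H_{44} = 4.373, so E[T] = 192.400.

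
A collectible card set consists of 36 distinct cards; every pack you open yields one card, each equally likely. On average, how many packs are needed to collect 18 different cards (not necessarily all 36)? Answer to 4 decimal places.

24.4602

With k distinct cards already seen, the next new one arrives after an expected 36/(36-k) packs.
Sum over k = 0,...,17: E = 36/36 + 36/35 + 36/34 + ... + 36/20 + 36/19 = 24.46024.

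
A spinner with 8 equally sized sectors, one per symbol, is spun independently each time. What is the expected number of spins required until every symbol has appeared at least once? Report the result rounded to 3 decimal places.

21.743

The wait to go from k to k+1 distinct symbols is geometric with mean 8/(8-k).
E[T] = 8/8 + 8/7 + 8/6 + ... + 8/2 + 8/1 = 8·H_{8}.
H_{8} = 2.7179, so E[T] = 21.7429.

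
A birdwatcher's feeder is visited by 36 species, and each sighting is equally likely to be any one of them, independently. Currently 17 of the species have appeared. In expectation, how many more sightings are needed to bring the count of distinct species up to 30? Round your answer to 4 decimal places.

From k distinct to k+1 distinct takes on average 36/(36-k) sightings.
Sum over k = 17,...,29: E = 36/19 + 36/18 + 36/17 + ... + 36/8 + 36/7 = 39.51863.

39.5186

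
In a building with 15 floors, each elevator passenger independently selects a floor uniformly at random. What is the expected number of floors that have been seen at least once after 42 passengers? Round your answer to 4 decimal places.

For each floor, P(seen in 42 passengers) = 1 - (14/15)^42 = 0.94485.
By linearity of expectation, E[distinct seen] = 15·(1 - (14/15)^42) = 14.17275.

14.1728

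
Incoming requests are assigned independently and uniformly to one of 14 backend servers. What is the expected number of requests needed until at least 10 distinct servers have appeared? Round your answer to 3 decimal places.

With k distinct servers already seen, the next new one arrives after an expected 14/(14-k) requests.
Sum over k = 0,...,9: E = 14/14 + 14/13 + 14/12 + ... + 14/6 + 14/5 = 16.3552.

16.355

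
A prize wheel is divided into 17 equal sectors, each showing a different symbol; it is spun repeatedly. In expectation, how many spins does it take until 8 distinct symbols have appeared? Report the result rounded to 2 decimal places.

10.38

With k distinct symbols already seen, the next new one arrives after an expected 17/(17-k) spins.
Sum over k = 0,...,7: E = 17/17 + 17/16 + 17/15 + ... + 17/11 + 17/10 = 10.380.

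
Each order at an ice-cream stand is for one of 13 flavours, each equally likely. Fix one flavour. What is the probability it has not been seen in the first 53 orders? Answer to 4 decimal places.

Each order misses the fixed flavour with probability (13-1)/13 = 12/13, independently.
P(still missing after 53) = (12/13)^53 = 0.01438.

0.0144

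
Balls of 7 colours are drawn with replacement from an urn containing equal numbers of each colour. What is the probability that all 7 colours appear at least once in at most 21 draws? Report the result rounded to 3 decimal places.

0.743

Let A_i be the event that colour i is missing after 21 draws. By inclusion–exclusion on the A_i,
P(all seen) = Σ_{j=0}^{7} (-1)^j C(7,j)((7-j)/7)^21
= 1.0000 - 0.2749 + 0.0179 - 0.0003 + 0.0000 - 0.0000 + 0.0000 - 0.0000
= 0.7427.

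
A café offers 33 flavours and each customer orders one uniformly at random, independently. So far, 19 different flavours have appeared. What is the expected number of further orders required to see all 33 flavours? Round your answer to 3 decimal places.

107.302

The wait to go from k to k+1 distinct flavours is geometric with mean 33/(33-k).
Sum over k = 19,...,32: E = 33/14 + 33/13 + 33/12 + ... + 33/2 + 33/1 = 107.3016.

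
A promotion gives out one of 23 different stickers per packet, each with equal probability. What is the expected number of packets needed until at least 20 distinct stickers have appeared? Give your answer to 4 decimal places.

43.7220

With k distinct stickers already seen, the next new one arrives after an expected 23/(23-k) packets.
Sum over k = 0,...,19: E = 23/23 + 23/22 + 23/21 + ... + 23/5 + 23/4 = 43.72204.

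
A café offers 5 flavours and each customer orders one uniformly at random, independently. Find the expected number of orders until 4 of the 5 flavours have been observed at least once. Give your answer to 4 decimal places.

6.4167

With k distinct flavours already seen, the next new one arrives after an expected 5/(5-k) orders.
Sum over k = 0,...,3: E = 5/5 + 5/4 + 5/3 + 5/2 = 6.41667.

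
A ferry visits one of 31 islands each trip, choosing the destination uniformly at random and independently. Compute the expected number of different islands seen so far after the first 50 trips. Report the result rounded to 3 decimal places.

For each island, P(seen in 50 trips) = 1 - (30/31)^50 = 0.8059.
By linearity of expectation, E[distinct seen] = 31·(1 - (30/31)^50) = 24.9836.

24.984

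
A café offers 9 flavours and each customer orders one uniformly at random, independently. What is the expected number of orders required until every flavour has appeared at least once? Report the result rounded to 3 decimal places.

25.461

Split into phases: going from k distinct to k+1 distinct takes on average 9/(9-k) orders.
E[T] = 9/9 + 9/8 + 9/7 + ... + 9/2 + 9/1 = 9·H_{9}.
H_{9} = 2.8290, so E[T] = 25.4607.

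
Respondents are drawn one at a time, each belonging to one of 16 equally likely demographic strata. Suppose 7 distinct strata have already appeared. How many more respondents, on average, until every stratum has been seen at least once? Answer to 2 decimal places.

45.26

The wait to go from k to k+1 distinct strata is geometric with mean 16/(16-k).
Sum over k = 7,...,15: E = 16/9 + 16/8 + 16/7 + ... + 16/2 + 16/1 = 45.263.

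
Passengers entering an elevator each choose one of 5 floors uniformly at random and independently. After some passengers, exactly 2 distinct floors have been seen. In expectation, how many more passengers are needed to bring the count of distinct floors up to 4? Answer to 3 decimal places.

The wait to go from k to k+1 distinct floors is geometric with mean 5/(5-k).
Sum over k = 2,...,3: E = 5/3 + 5/2 = 4.1667.

4.167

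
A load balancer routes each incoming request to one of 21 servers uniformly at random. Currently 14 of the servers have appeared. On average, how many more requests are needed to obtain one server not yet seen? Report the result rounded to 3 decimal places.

3.000

The number of requests until the next new server is geometric with success probability 7/21, so its mean is 21/7.
E = 21/7 = 3.0000.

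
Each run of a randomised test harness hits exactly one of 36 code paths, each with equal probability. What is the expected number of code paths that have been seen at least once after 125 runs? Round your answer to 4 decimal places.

34.9359

For each code path, P(seen in 125 runs) = 1 - (35/36)^125 = 0.97044.
By linearity of expectation, E[distinct seen] = 36·(1 - (35/36)^125) = 34.93587.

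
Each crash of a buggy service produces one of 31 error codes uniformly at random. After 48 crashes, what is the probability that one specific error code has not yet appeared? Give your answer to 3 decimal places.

Each crash misses the fixed error code with probability (31-1)/31 = 30/31, independently.
P(still missing after 48) = (30/31)^48 = 0.2072.

0.207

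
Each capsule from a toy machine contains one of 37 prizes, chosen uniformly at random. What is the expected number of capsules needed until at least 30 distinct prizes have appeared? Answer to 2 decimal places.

With k distinct prizes already seen, the next new one arrives after an expected 37/(37-k) capsules.
Sum over k = 0,...,29: E = 37/37 + 37/36 + 37/35 + ... + 37/9 + 37/8 = 59.523.

59.52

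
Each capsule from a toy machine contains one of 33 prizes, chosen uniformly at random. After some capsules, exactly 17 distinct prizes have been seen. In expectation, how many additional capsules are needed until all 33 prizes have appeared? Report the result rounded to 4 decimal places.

From k distinct to k+1 distinct takes on average 33/(33-k) capsules.
Sum over k = 17,...,32: E = 33/16 + 33/15 + 33/14 + ... + 33/2 + 33/1 = 111.56406.

111.5641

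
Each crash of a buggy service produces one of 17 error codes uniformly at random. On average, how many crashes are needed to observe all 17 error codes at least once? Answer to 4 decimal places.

Split into phases: going from k distinct to k+1 distinct takes on average 17/(17-k) crashes.
E[T] = 17/17 + 17/16 + 17/15 + ... + 17/2 + 17/1 = 17·H_{17}.
H_{17} = 3.43955, so E[T] = 58.47239.

58.4724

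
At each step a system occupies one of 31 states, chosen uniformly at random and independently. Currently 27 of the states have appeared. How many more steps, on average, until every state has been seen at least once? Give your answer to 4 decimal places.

The wait to go from k to k+1 distinct states is geometric with mean 31/(31-k).
Sum over k = 27,...,30: E = 31/4 + 31/3 + 31/2 + 31/1 = 64.58333.

64.5833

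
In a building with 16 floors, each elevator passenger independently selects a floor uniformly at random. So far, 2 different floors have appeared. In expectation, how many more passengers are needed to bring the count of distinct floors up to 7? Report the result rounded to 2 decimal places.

6.76

From k distinct to k+1 distinct takes on average 16/(16-k) passengers.
Sum over k = 2,...,6: E = 16/14 + 16/13 + 16/12 + 16/11 + 16/10 = 6.762.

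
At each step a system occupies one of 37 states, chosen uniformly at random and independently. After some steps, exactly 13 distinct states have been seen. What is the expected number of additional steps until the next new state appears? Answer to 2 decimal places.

1.54

Each step yields a new state with probability (37-13)/37 = 24/37, so the wait is geometric with mean 37/24.
E = 37/24 = 1.542.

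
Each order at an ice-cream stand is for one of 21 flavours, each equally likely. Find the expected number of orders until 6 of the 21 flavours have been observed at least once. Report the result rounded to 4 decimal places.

6.8697

Going from k to k+1 distinct takes a geometric number of orders with mean 21/(21-k).
Sum over k = 0,...,5: E = 21/21 + 21/20 + 21/19 + 21/18 + 21/17 + 21/16 = 6.86972.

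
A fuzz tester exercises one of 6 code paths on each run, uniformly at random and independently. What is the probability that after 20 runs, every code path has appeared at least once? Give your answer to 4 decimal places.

By inclusion–exclusion over which code paths are missing,
P(all seen) = Σ_{j=0}^{6} (-1)^j C(6,j)((6-j)/6)^20
= 1.00000 - 0.15650 + 0.00451 - 0.00002 + 0.00000 - 0.00000 + 0.00000
= 0.84799.

0.8480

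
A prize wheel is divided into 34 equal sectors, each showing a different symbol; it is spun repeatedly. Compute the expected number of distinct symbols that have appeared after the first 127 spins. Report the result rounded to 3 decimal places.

For each symbol, P(seen in 127 spins) = 1 - (33/34)^127 = 0.9774.
By linearity of expectation, E[distinct seen] = 34·(1 - (33/34)^127) = 33.2328.

33.233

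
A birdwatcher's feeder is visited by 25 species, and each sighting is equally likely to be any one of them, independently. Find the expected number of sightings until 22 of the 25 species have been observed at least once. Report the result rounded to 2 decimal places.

With k distinct species already seen, the next new one arrives after an expected 25/(25-k) sightings.
Sum over k = 0,...,21: E = 25/25 + 25/24 + 25/23 + ... + 25/5 + 25/4 = 49.566.

49.57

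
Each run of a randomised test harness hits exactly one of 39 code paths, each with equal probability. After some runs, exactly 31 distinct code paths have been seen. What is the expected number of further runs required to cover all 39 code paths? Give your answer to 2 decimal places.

From k distinct to k+1 distinct takes on average 39/(39-k) runs.
Sum over k = 31,...,38: E = 39/8 + 39/7 + 39/6 + ... + 39/2 + 39/1 = 105.996.

106.00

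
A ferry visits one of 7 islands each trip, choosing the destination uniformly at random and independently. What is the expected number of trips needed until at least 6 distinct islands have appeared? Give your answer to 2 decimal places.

11.15

With k distinct islands already seen, the next new one arrives after an expected 7/(7-k) trips.
Sum over k = 0,...,5: E = 7/7 + 7/6 + 7/5 + 7/4 + 7/3 + 7/2 = 11.150.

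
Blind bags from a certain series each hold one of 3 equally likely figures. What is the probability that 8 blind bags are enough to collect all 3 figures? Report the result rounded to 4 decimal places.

Let A_i be the event that figure i is missing after 8 blind bags. By inclusion–exclusion on the A_i,
P(all seen) = Σ_{j=0}^{3} (-1)^j C(3,j)((3-j)/3)^8
= 1.00000 - 0.11706 + 0.00046 - 0.00000
= 0.88340.

0.8834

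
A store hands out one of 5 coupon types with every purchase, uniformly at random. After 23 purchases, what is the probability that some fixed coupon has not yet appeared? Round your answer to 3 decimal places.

On each purchase the fixed coupon fails to appear with probability 4/5.
P(still missing after 23) = (4/5)^23 = 0.0059.

0.006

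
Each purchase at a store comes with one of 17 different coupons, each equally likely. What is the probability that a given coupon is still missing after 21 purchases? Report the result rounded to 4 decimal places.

0.2800

On each purchase the fixed coupon fails to appear with probability 16/17.
P(still missing after 21) = (16/17)^21 = 0.27996.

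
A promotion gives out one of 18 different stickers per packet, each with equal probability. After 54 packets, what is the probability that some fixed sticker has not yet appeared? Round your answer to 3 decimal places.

0.046

Each packet misses the fixed sticker with probability (18-1)/18 = 17/18, independently.
P(still missing after 54) = (17/18)^54 = 0.0457.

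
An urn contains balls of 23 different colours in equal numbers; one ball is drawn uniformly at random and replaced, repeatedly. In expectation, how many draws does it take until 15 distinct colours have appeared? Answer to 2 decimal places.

With k distinct colours already seen, the next new one arrives after an expected 23/(23-k) draws.
Sum over k = 0,...,14: E = 23/23 + 23/22 + 23/21 + ... + 23/10 + 23/9 = 23.378.

23.38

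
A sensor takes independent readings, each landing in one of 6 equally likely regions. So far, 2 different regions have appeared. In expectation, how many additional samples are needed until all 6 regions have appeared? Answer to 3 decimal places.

12.500

From k distinct to k+1 distinct takes on average 6/(6-k) samples.
Sum over k = 2,...,5: E = 6/4 + 6/3 + 6/2 + 6/1 = 12.5000.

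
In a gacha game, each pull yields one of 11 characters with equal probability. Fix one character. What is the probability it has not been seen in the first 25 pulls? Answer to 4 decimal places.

0.0923

Each pull misses the fixed character with probability (11-1)/11 = 10/11, independently.
P(still missing after 25) = (10/11)^25 = 0.09230.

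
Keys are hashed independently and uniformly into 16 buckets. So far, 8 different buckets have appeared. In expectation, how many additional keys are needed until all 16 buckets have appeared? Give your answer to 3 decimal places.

The wait to go from k to k+1 distinct buckets is geometric with mean 16/(16-k).
Sum over k = 8,...,15: E = 16/8 + 16/7 + 16/6 + ... + 16/2 + 16/1 = 43.4857.

43.486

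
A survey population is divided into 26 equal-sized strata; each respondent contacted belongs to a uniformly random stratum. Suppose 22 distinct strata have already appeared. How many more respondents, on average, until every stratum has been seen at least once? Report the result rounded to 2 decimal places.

54.17

From k distinct to k+1 distinct takes on average 26/(26-k) respondents.
Sum over k = 22,...,25: E = 26/4 + 26/3 + 26/2 + 26/1 = 54.167.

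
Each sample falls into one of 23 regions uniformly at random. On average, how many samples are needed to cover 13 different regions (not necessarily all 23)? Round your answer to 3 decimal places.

18.522

Going from k to k+1 distinct takes a geometric number of samples with mean 23/(23-k).
Sum over k = 0,...,12: E = 23/23 + 23/22 + 23/21 + ... + 23/12 + 23/11 = 18.5224.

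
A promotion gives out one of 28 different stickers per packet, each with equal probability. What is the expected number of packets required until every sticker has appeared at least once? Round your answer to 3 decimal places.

The wait to go from k to k+1 distinct stickers is geometric with mean 28/(28-k).
E[T] = 28/28 + 28/27 + 28/26 + ... + 28/2 + 28/1 = 28·H_{28}.
H_{28} = 3.9272, so E[T] = 109.9608.

109.961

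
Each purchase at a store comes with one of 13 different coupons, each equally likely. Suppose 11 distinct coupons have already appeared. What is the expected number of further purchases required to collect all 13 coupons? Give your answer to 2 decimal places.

From k distinct to k+1 distinct takes on average 13/(13-k) purchases.
Sum over k = 11,...,12: E = 13/2 + 13/1 = 19.500.

19.50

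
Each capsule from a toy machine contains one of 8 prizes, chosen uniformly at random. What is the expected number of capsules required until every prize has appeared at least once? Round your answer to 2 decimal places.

The wait to go from k to k+1 distinct prizes is geometric with mean 8/(8-k).
E[T] = 8/8 + 8/7 + 8/6 + ... + 8/2 + 8/1 = 8·H_{8}.
H_{8} = 2.718, so E[T] = 21.743.

21.74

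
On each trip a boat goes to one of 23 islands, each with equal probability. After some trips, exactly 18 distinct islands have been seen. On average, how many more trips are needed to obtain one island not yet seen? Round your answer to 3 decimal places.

4.600

Each trip yields a new island with probability (23-18)/23 = 5/23, so the wait is geometric with mean 23/5.
E = 23/5 = 4.6000.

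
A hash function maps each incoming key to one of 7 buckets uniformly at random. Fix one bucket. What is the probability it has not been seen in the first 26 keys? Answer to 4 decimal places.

Each key misses the fixed bucket with probability (7-1)/7 = 6/7, independently.
P(still missing after 26) = (6/7)^26 = 0.01817.

0.0182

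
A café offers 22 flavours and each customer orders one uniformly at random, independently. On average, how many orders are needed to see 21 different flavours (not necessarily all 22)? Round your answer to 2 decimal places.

Going from k to k+1 distinct takes a geometric number of orders with mean 22/(22-k).
Sum over k = 0,...,20: E = 22/22 + 22/21 + 22/20 + ... + 22/3 + 22/2 = 59.198.

59.20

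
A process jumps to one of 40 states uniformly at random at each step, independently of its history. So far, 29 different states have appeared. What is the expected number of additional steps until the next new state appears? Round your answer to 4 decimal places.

Each step yields a new state with probability (40-29)/40 = 11/40, so the wait is geometric with mean 40/11.
E = 40/11 = 3.63636.

3.6364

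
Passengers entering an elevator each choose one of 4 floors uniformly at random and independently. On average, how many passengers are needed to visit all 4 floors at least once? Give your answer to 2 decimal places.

8.33

Split into phases: going from k distinct to k+1 distinct takes on average 4/(4-k) passengers.
E[T] = 4/4 + 4/3 + 4/2 + 4/1 = 4·H_{4}.
H_{4} = 2.083, so E[T] = 8.333.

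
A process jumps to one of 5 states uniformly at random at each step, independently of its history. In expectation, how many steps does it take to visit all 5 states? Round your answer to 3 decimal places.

The wait to go from k to k+1 distinct states is geometric with mean 5/(5-k).
E[T] = 5/5 + 5/4 + 5/3 + 5/2 + 5/1 = 5·H_{5}.
H_{5} = 2.2833, so E[T] = 11.4167.

11.417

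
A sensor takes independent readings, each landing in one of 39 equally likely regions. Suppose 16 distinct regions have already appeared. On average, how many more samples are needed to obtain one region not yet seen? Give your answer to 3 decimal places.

1.696

The number of samples until the next new region is geometric with success probability 23/39, so its mean is 39/23.
E = 39/23 = 1.6957.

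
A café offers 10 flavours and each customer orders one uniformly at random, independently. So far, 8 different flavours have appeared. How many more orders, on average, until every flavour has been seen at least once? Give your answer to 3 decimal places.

15.000

From k distinct to k+1 distinct takes on average 10/(10-k) orders.
Sum over k = 8,...,9: E = 10/2 + 10/1 = 15.0000.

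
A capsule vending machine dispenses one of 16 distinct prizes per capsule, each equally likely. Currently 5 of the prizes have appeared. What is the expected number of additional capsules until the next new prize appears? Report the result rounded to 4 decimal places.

The number of capsules until the next new prize is geometric with success probability 11/16, so its mean is 16/11.
E = 16/11 = 1.45455.

1.4545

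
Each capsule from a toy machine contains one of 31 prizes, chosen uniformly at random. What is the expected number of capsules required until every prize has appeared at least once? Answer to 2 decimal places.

124.84

Split into phases: going from k distinct to k+1 distinct takes on average 31/(31-k) capsules.
E[T] = 31/31 + 31/30 + 31/29 + ... + 31/2 + 31/1 = 31·H_{31}.
H_{31} = 4.027, so E[T] = 124.845.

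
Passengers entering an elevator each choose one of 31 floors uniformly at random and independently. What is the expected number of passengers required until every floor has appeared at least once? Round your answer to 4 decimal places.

After k distinct floors have appeared, the next passenger gives a new one with probability (31-k)/31, so the expected wait for the (k+1)-th is 31/(31-k).
E[T] = 31/31 + 31/30 + 31/29 + ... + 31/2 + 31/1 = 31·H_{31}.
H_{31} = 4.02725, so E[T] = 124.84460.

124.8446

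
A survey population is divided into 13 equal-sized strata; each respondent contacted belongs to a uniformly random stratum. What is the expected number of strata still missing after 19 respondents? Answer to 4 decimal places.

2.8409

For each stratum, P(unseen after 19) = (12/13)^19 = 0.21853.
By linearity of expectation, E[unseen] = 13·(12/13)^19 = 2.84095.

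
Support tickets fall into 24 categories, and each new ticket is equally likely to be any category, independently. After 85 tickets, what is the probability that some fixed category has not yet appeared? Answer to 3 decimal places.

0.027

On each ticket the fixed category fails to appear with probability 23/24.
P(still missing after 85) = (23/24)^85 = 0.0268.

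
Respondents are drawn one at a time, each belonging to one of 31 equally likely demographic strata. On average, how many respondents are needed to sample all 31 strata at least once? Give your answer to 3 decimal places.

Split into phases: going from k distinct to k+1 distinct takes on average 31/(31-k) respondents.
E[T] = 31/31 + 31/30 + 31/29 + ... + 31/2 + 31/1 = 31·H_{31}.
H_{31} = 4.0272, so E[T] = 124.8446.

124.845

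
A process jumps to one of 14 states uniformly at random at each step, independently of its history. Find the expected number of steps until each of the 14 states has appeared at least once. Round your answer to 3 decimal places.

45.522

Split into phases: going from k distinct to k+1 distinct takes on average 14/(14-k) steps.
E[T] = 14/14 + 14/13 + 14/12 + ... + 14/2 + 14/1 = 14·H_{14}.
H_{14} = 3.2516, so E[T] = 45.5219.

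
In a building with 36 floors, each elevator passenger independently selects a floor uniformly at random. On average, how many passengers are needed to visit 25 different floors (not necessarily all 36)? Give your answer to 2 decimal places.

41.57

With k distinct floors already seen, the next new one arrives after an expected 36/(36-k) passengers.
Sum over k = 0,...,24: E = 36/36 + 36/35 + 36/34 + ... + 36/13 + 36/12 = 41.569.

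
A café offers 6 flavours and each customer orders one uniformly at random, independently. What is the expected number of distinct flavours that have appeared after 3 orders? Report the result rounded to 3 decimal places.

For each flavour, P(seen in 3 orders) = 1 - (5/6)^3 = 0.4213.
By linearity of expectation, E[distinct seen] = 6·(1 - (5/6)^3) = 2.5278.

2.528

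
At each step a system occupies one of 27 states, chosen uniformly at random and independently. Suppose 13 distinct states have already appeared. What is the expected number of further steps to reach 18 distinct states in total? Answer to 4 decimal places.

11.4100

With k distinct states already seen, the next new one takes an expected 27/(27-k) steps.
Sum over k = 13,...,17: E = 27/14 + 27/13 + 27/12 + 27/11 + 27/10 = 11.41004.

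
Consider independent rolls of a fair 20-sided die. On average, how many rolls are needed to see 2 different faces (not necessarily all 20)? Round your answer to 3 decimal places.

Going from k to k+1 distinct takes a geometric number of rolls with mean 20/(20-k).
Sum over k = 0,...,1: E = 20/20 + 20/19 = 2.0526.

2.053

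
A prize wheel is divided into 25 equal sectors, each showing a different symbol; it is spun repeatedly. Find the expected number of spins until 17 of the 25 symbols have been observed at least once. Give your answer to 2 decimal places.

27.45

Going from k to k+1 distinct takes a geometric number of spins with mean 25/(25-k).
Sum over k = 0,...,16: E = 25/25 + 25/24 + 25/23 + ... + 25/10 + 25/9 = 27.453.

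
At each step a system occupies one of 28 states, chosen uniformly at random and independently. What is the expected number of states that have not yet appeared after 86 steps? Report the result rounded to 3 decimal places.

For each state, P(unseen after 86) = (27/28)^86 = 0.0438.
By linearity of expectation, E[unseen] = 28·(27/28)^86 = 1.2270.

1.227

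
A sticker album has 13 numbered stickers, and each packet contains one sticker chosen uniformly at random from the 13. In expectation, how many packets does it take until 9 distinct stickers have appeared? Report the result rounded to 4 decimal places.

With k distinct stickers already seen, the next new one arrives after an expected 13/(13-k) packets.
Sum over k = 0,...,8: E = 13/13 + 13/12 + 13/11 + ... + 13/6 + 13/5 = 14.25841.

14.2584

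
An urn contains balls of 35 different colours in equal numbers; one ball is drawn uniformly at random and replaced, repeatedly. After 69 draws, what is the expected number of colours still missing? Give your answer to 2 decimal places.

4.74

For each colour, P(unseen after 69) = (34/35)^69 = 0.135.
By linearity of expectation, E[unseen] = 35·(34/35)^69 = 4.736.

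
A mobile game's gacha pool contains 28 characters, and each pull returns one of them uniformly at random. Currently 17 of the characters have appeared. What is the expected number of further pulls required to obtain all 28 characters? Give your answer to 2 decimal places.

84.56

From k distinct to k+1 distinct takes on average 28/(28-k) pulls.
Sum over k = 17,...,27: E = 28/11 + 28/10 + 28/9 + ... + 28/2 + 28/1 = 84.557.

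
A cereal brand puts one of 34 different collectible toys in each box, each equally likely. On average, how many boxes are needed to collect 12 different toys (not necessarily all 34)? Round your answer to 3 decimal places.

14.531

Going from k to k+1 distinct takes a geometric number of boxes with mean 34/(34-k).
Sum over k = 0,...,11: E = 34/34 + 34/33 + 34/32 + ... + 34/24 + 34/23 = 14.5315.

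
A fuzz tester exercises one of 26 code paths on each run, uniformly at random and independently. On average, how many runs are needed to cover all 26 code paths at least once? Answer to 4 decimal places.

Split into phases: going from k distinct to k+1 distinct takes on average 26/(26-k) runs.
E[T] = 26/26 + 26/25 + 26/24 + ... + 26/2 + 26/1 = 26·H_{26}.
H_{26} = 3.85442, so E[T] = 100.21491.

100.2149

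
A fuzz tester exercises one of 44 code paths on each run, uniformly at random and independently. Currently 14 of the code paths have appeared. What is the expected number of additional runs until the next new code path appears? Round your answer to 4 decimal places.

Each run yields a new code path with probability (44-14)/44 = 30/44, so the wait is geometric with mean 44/30.
E = 44/30 = 1.46667.

1.4667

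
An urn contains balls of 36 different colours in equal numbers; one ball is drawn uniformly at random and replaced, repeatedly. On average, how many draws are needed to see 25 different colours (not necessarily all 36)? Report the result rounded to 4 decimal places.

With k distinct colours already seen, the next new one arrives after an expected 36/(36-k) draws.
Sum over k = 0,...,24: E = 36/36 + 36/35 + 36/34 + ... + 36/13 + 36/12 = 41.56855.

41.5685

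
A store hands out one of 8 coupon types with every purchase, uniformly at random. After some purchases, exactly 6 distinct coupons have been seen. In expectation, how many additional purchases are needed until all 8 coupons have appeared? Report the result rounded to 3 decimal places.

With k distinct coupons already seen, the next new one takes an expected 8/(8-k) purchases.
Sum over k = 6,...,7: E = 8/2 + 8/1 = 12.0000.

12.000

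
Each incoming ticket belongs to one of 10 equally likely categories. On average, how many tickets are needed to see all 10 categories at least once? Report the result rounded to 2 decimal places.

The wait to go from k to k+1 distinct categories is geometric with mean 10/(10-k).
E[T] = 10/10 + 10/9 + 10/8 + ... + 10/2 + 10/1 = 10·H_{10}.
H_{10} = 2.929, so E[T] = 29.290.

29.29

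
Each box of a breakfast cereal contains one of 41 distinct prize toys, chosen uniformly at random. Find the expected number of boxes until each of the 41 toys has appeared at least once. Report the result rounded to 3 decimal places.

176.420

Split into phases: going from k distinct to k+1 distinct takes on average 41/(41-k) boxes.
E[T] = 41/41 + 41/40 + 41/39 + ... + 41/2 + 41/1 = 41·H_{41}.
H_{41} = 4.3029, so E[T] = 176.4203.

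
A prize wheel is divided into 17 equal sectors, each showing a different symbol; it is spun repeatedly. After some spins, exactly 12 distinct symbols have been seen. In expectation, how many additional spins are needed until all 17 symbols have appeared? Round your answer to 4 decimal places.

38.8167

With k distinct symbols already seen, the next new one takes an expected 17/(17-k) spins.
Sum over k = 12,...,16: E = 17/5 + 17/4 + 17/3 + 17/2 + 17/1 = 38.81667.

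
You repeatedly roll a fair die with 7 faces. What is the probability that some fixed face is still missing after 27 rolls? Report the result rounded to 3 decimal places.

On each roll the fixed face fails to appear with probability 6/7.
P(still missing after 27) = (6/7)^27 = 0.0156.

0.016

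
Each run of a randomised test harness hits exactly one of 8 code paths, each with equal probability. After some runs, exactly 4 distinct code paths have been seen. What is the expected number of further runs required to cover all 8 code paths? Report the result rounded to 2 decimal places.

With k distinct code paths already seen, the next new one takes an expected 8/(8-k) runs.
Sum over k = 4,...,7: E = 8/4 + 8/3 + 8/2 + 8/1 = 16.667.

16.67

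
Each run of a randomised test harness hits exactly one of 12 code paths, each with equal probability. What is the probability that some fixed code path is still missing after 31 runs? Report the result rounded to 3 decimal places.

Each run misses the fixed code path with probability (12-1)/12 = 11/12, independently.
P(still missing after 31) = (11/12)^31 = 0.0674.

0.067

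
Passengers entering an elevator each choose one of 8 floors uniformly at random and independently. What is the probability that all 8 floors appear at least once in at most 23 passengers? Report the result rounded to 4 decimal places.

By inclusion–exclusion over which floors are missing,
P(all seen) = Σ_{j=0}^{8} (-1)^j C(8,j)((8-j)/8)^23
= 1.00000 - 0.37092 + 0.03746 - 0.00113 + 0.00001 - 0.00000 + 0.00000 - 0.00000 + 0.00000
= 0.66542.

0.6654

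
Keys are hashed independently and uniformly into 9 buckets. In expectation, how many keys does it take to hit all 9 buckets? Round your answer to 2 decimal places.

After k distinct buckets have appeared, the next key gives a new one with probability (9-k)/9, so the expected wait for the (k+1)-th is 9/(9-k).
E[T] = 9/9 + 9/8 + 9/7 + ... + 9/2 + 9/1 = 9·H_{9}.
H_{9} = 2.829, so E[T] = 25.461.

25.46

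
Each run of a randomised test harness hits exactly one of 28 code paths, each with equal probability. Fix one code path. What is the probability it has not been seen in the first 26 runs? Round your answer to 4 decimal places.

Each run misses the fixed code path with probability (28-1)/28 = 27/28, independently.
P(still missing after 26) = (27/28)^26 = 0.38846.

0.3885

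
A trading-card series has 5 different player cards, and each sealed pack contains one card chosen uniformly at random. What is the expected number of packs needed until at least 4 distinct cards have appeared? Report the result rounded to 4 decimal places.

Going from k to k+1 distinct takes a geometric number of packs with mean 5/(5-k).
Sum over k = 0,...,3: E = 5/5 + 5/4 + 5/3 + 5/2 = 6.41667.

6.4167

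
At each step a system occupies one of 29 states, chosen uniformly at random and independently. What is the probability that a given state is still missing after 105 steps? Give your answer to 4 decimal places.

On each step the fixed state fails to appear with probability 28/29.
P(still missing after 105) = (28/29)^105 = 0.02511.

0.0251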